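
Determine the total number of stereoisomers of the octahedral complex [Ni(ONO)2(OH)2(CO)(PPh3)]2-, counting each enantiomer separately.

8

In an octahedral complex each vertex has one trans partner and four cis neighbours.
There are 6 geometric isomers: ONO cis, OH cis (3 arrangements, 2 chiral); ONO trans, OH cis; ONO cis, OH trans; ONO trans, OH trans.
Of these, 2 lack any improper symmetry element and so occur as enantiomeric pairs, giving 6 + 2 = 8 stereoisomers in total.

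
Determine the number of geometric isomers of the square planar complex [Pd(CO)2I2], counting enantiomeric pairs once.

2

In a square planar complex each vertex has one trans partner and two cis neighbours.
The distinct arrangements are (2 in all): CO cis; CO trans.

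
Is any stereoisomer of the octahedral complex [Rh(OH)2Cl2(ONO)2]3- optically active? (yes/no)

yes

In an octahedral complex each vertex has one trans partner and four cis neighbours.
There are 5 geometric isomers: OH trans, Cl trans, ONO trans; OH cis, Cl trans, ONO cis; OH cis, Cl cis, ONO trans; OH cis, Cl cis, ONO cis (chiral); OH trans, Cl cis, ONO cis.
One of these lacks any improper symmetry element and so occurs as an enantiomeric pair, giving 5 + 1 = 6 stereoisomers in total.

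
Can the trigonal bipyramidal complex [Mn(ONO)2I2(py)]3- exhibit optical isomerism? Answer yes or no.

yes

In a trigonal bipyramid the two axial positions differ from the three equatorial ones.
Systematic enumeration (placing each ligand type in turn and discarding arrangements equivalent by rotation or reflection) gives 5 geometric isomers.
One of these lacks any improper symmetry element and so occurs as an enantiomeric pair, giving 5 + 1 = 6 stereoisomers in total.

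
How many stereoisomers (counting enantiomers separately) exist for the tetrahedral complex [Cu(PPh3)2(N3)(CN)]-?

All four vertices of a tetrahedron are equivalent and mutually adjacent, so cis/trans isomerism cannot arise.
Only one geometric arrangement is possible.

1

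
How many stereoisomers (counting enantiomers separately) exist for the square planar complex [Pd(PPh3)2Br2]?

2

Working through the distinct placements yields 2 geometric isomers: PPh3 cis; PPh3 trans.
Each arrangement has an internal mirror plane or centre of symmetry, so none is chiral.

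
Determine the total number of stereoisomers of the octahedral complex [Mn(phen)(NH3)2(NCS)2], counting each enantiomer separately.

Each phen is bidentate and must span two cis positions.
The distinct arrangements are (3 in all): NH3 cis, NCS trans; NH3 cis, NCS cis (chiral); NH3 trans, NCS cis.
One of these lacks any improper symmetry element and so occurs as an enantiomeric pair, giving 3 + 1 = 4 stereoisomers in total.

4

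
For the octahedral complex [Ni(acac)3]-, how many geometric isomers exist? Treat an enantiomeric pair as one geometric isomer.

1

The six octahedral sites form three mutually perpendicular trans pairs.
Each acac is bidentate and must span two cis positions.
Only one geometric arrangement is possible; it has no improper symmetry element, so it exists as a pair of enantiomers (2 stereoisomers).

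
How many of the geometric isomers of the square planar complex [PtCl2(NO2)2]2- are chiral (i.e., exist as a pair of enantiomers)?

In a square planar complex each vertex has one trans partner and two cis neighbours.
There are 2 geometric isomers: Cl cis; Cl trans.
Each arrangement has an internal mirror plane or centre of symmetry, so none is chiral.

0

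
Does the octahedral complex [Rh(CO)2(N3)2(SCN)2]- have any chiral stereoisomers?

yes

Working through the distinct placements yields 5 geometric isomers: CO trans, N3 trans, SCN trans; CO trans, N3 cis, SCN cis; CO cis, N3 cis, SCN trans; CO cis, N3 cis, SCN cis (chiral); CO cis, N3 trans, SCN cis.
One of these lacks any improper symmetry element and so occurs as an enantiomeric pair, giving 5 + 1 = 6 stereoisomers in total.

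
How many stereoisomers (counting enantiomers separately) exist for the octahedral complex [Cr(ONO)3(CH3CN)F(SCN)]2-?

5

Systematic placement gives 4 geometric isomers: ONO mer (3 arrangements); ONO fac (chiral).
One of these lacks any improper symmetry element and so occurs as an enantiomeric pair, giving 4 + 1 = 5 stereoisomers in total.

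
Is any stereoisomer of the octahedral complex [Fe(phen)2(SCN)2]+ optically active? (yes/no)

The six octahedral sites form three mutually perpendicular trans pairs.
Each phen is bidentate and must span two cis positions.
The distinct arrangements are (2 in all): SCN trans; SCN cis (chiral).
One of these lacks any improper symmetry element and so occurs as an enantiomeric pair, giving 2 + 1 = 3 stereoisomers in total.

yes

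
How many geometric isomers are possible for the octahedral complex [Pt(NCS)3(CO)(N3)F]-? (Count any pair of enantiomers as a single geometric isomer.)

4

There are 4 geometric isomers: NCS mer (3 arrangements); NCS fac (chiral).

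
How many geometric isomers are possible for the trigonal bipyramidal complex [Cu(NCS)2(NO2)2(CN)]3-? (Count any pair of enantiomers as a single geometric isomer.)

In a trigonal bipyramid the two axial positions differ from the three equatorial ones.
Placing the ligands in turn and identifying arrangements related by rotation or reflection leaves 5 distinct geometric isomers.

5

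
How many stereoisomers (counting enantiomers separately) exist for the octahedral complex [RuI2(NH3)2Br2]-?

The distinct arrangements are (5 in all): I trans, NH3 trans, Br trans; I cis, NH3 cis, Br trans; I cis, NH3 trans, Br cis; I cis, NH3 cis, Br cis (chiral); I trans, NH3 cis, Br cis.
One of these lacks any improper symmetry element and so occurs as an enantiomeric pair, giving 5 + 1 = 6 stereoisomers in total.

6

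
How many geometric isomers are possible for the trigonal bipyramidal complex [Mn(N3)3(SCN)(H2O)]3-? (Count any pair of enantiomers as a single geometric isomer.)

4

Systematic placement gives 4 geometric isomers: SCN equatorial, H2O axial; SCN axial, H2O axial; SCN equatorial, H2O equatorial; SCN axial, H2O equatorial.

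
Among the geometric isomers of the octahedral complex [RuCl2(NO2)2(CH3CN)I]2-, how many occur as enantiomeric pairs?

2

Systematic placement gives 6 geometric isomers: Cl cis, NO2 trans; Cl cis, NO2 cis (3 arrangements, 2 chiral); Cl trans, NO2 trans; Cl trans, NO2 cis.
Of these, 2 lack any improper symmetry element and so occur as enantiomeric pairs, giving 6 + 2 = 8 stereoisomers in total.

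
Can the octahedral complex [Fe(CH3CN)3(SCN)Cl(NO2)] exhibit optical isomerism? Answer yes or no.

An octahedron has six vertices in three trans pairs; every non-trans pair is cis.
There are 4 geometric isomers: CH3CN mer (3 arrangements); CH3CN fac (chiral).
One of these lacks any improper symmetry element and so occurs as an enantiomeric pair, giving 4 + 1 = 5 stereoisomers in total.

yes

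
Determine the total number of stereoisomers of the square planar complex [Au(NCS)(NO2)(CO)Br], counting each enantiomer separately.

There are 3 geometric isomers: (Br/NCS trans, CO/NO2 trans); (Br/NO2 trans, CO/NCS trans); (Br/CO trans, NCS/NO2 trans).
Each arrangement has an internal mirror plane or centre of symmetry, so none is chiral.

3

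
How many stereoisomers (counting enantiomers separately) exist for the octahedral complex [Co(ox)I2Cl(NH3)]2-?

6

In an octahedral complex each vertex has one trans partner and four cis neighbours.
Each ox is bidentate and must span two cis positions.
Working through the distinct placements yields 4 geometric isomers: I cis (3 arrangements, 2 chiral); I trans.
Of these, 2 lack any improper symmetry element and so occur as enantiomeric pairs, giving 4 + 2 = 6 stereoisomers in total.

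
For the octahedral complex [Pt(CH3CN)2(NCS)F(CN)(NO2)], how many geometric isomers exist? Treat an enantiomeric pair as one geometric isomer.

An octahedron has six vertices in three trans pairs; every non-trans pair is cis.
Systematic enumeration (placing each ligand type in turn and discarding arrangements equivalent by rotation or reflection) gives 9 geometric isomers.

9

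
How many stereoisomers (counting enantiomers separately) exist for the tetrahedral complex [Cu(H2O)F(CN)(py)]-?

2

All four vertices of a tetrahedron are equivalent and mutually adjacent, so cis/trans isomerism cannot arise.
Only one geometric arrangement is possible; it has no improper symmetry element, so it exists as a pair of enantiomers (2 stereoisomers).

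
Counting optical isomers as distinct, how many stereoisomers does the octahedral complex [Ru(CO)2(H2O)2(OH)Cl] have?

The six octahedral sites form three mutually perpendicular trans pairs.
Systematic placement gives 6 geometric isomers: CO trans, H2O cis; CO trans, H2O trans; CO cis, H2O cis (3 arrangements, 2 chiral); CO cis, H2O trans.
Of these, 2 lack any improper symmetry element and so occur as enantiomeric pairs, giving 6 + 2 = 8 stereoisomers in total.

8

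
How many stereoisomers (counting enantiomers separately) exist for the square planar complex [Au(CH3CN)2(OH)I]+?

2

In a square planar complex each vertex has one trans partner and two cis neighbours.
The distinct arrangements are (2 in all): CH3CN cis; CH3CN trans.
Each arrangement has an internal mirror plane or centre of symmetry, so none is chiral.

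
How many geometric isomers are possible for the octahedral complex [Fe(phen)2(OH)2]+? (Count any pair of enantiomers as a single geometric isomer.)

An octahedron has six vertices in three trans pairs; every non-trans pair is cis.
Each phen is bidentate and must span two cis positions.
Working through the distinct placements yields 2 geometric isomers: OH trans; OH cis (chiral).

2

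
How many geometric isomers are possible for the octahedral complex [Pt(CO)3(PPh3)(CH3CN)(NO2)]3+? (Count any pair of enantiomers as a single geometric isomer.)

4

In an octahedral complex each vertex has one trans partner and four cis neighbours.
Working through the distinct placements yields 4 geometric isomers: CO mer (3 arrangements); CO fac (chiral).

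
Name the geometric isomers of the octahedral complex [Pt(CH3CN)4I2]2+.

cis and trans

In an octahedral complex each vertex has one trans partner and four cis neighbours.
Systematic placement gives 2 geometric isomers: I trans; I cis.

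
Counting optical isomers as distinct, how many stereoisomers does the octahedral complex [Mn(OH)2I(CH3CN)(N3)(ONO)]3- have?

15

Placing the ligands in turn and identifying arrangements related by rotation or reflection leaves 9 distinct geometric isomers.
Of these, 6 lack any improper symmetry element and so occur as enantiomeric pairs, giving 9 + 6 = 15 stereoisomers in total.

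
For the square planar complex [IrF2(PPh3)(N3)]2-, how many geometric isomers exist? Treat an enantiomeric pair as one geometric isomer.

2

In a square planar complex each vertex has one trans partner and two cis neighbours.
The distinct arrangements are (2 in all): F cis; F trans.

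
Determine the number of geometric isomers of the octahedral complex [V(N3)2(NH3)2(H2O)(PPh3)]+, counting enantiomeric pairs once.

Systematic placement gives 6 geometric isomers: N3 cis, NH3 cis (3 arrangements, 2 chiral); N3 cis, NH3 trans; N3 trans, NH3 cis; N3 trans, NH3 trans.

6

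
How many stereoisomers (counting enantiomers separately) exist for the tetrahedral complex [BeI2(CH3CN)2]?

1

Only one geometric arrangement is possible.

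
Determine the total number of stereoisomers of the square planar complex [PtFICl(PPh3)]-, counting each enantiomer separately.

3

A square has two trans pairs of vertices; adjacent vertices are cis.
Systematic placement gives 3 geometric isomers: (Cl/I trans, F/PPh3 trans); (Cl/PPh3 trans, F/I trans); (Cl/F trans, I/PPh3 trans).
Each arrangement has an internal mirror plane or centre of symmetry, so none is chiral.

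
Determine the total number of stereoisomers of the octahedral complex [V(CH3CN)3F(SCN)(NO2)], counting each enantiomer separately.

5

An octahedron has six vertices in three trans pairs; every non-trans pair is cis.
Working through the distinct placements yields 4 geometric isomers: CH3CN mer (3 arrangements); CH3CN fac (chiral).
One of these lacks any improper symmetry element and so occurs as an enantiomeric pair, giving 4 + 1 = 5 stereoisomers in total.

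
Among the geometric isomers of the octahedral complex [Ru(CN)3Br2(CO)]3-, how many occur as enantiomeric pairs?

The six octahedral sites form three mutually perpendicular trans pairs.
Systematic placement gives 3 geometric isomers: CN mer, Br trans; CN fac, Br cis; CN mer, Br cis.
Each arrangement has an internal mirror plane or centre of symmetry, so none is chiral.

0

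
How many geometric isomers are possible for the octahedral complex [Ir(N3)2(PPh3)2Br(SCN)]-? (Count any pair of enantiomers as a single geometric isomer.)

In an octahedral complex each vertex has one trans partner and four cis neighbours.
The distinct arrangements are (6 in all): N3 cis, PPh3 cis (3 arrangements, 2 chiral); N3 cis, PPh3 trans; N3 trans, PPh3 cis; N3 trans, PPh3 trans.

6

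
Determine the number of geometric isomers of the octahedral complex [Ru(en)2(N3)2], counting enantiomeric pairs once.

2

An octahedron has six vertices in three trans pairs; every non-trans pair is cis.
Each en is bidentate and must span two cis positions.
There are 2 geometric isomers: N3 trans; N3 cis (chiral).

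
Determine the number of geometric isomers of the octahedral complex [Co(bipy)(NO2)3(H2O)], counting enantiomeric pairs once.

2

An octahedron has six vertices in three trans pairs; every non-trans pair is cis.
Each bipy is bidentate and must span two cis positions.
Systematic placement gives 2 geometric isomers: NO2 fac; NO2 mer.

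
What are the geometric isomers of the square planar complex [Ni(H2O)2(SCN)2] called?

cis and trans

Working through the distinct placements yields 2 geometric isomers: H2O cis; H2O trans.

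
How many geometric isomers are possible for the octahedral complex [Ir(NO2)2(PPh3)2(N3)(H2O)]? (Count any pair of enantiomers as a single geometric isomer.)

The six octahedral sites form three mutually perpendicular trans pairs.
Working through the distinct placements yields 6 geometric isomers: NO2 trans, PPh3 trans; NO2 cis, PPh3 cis (3 arrangements, 2 chiral); NO2 cis, PPh3 trans; NO2 trans, PPh3 cis.

6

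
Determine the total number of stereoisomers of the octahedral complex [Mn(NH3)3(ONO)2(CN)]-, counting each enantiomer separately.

In an octahedral complex each vertex has one trans partner and four cis neighbours.
Systematic placement gives 3 geometric isomers: NH3 mer, ONO trans; NH3 fac, ONO cis; NH3 mer, ONO cis.
Each arrangement has an internal mirror plane or centre of symmetry, so none is chiral.

3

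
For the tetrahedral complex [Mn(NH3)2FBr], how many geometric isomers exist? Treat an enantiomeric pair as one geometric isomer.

1

In a tetrahedral complex all four positions are equivalent and every pair of ligands is adjacent — there is no cis/trans distinction.
Only one geometric arrangement is possible.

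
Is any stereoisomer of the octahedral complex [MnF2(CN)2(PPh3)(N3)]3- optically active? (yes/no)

yes

An octahedron has six vertices in three trans pairs; every non-trans pair is cis.
Systematic placement gives 6 geometric isomers: F trans, CN trans; F cis, CN trans; F cis, CN cis (3 arrangements, 2 chiral); F trans, CN cis.
Of these, 2 lack any improper symmetry element and so occur as enantiomeric pairs, giving 6 + 2 = 8 stereoisomers in total.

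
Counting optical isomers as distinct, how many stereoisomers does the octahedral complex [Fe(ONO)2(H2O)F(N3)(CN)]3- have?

15

Exhaustive case analysis gives 9 geometric isomers.
Of these, 6 lack any improper symmetry element and so occur as enantiomeric pairs, giving 9 + 6 = 15 stereoisomers in total.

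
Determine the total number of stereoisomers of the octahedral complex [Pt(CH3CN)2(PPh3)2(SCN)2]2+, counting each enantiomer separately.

The six octahedral sites form three mutually perpendicular trans pairs.
There are 5 geometric isomers: CH3CN trans, PPh3 trans, SCN trans; CH3CN trans, PPh3 cis, SCN cis; CH3CN cis, PPh3 cis, SCN trans; CH3CN cis, PPh3 cis, SCN cis (chiral); CH3CN cis, PPh3 trans, SCN cis.
One of these lacks any improper symmetry element and so occurs as an enantiomeric pair, giving 5 + 1 = 6 stereoisomers in total.

6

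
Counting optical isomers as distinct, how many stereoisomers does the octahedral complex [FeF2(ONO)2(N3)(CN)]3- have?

8

The six octahedral sites form three mutually perpendicular trans pairs.
The distinct arrangements are (6 in all): F cis, ONO trans; F cis, ONO cis (3 arrangements, 2 chiral); F trans, ONO trans; F trans, ONO cis.
Of these, 2 lack any improper symmetry element and so occur as enantiomeric pairs, giving 6 + 2 = 8 stereoisomers in total.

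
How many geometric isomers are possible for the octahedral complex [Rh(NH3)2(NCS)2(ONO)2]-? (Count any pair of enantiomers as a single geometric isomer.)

5

An octahedron has six vertices in three trans pairs; every non-trans pair is cis.
The distinct arrangements are (5 in all): NH3 trans, NCS trans, ONO trans; NH3 cis, NCS trans, ONO cis; NH3 cis, NCS cis, ONO trans; NH3 cis, NCS cis, ONO cis (chiral); NH3 trans, NCS cis, ONO cis.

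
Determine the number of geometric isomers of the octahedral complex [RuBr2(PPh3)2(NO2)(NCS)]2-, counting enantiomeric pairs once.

An octahedron has six vertices in three trans pairs; every non-trans pair is cis.
Working through the distinct placements yields 6 geometric isomers: Br trans, PPh3 trans; Br trans, PPh3 cis; Br cis, PPh3 trans; Br cis, PPh3 cis (3 arrangements, 2 chiral).

6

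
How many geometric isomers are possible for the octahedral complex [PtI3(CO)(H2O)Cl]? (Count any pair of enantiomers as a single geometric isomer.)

Working through the distinct placements yields 4 geometric isomers: I mer (3 arrangements); I fac (chiral).

4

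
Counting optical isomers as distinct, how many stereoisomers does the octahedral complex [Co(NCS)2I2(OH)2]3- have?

The six octahedral sites form three mutually perpendicular trans pairs.
Systematic placement gives 5 geometric isomers: NCS trans, I trans, OH trans; NCS cis, I trans, OH cis; NCS cis, I cis, OH trans; NCS cis, I cis, OH cis (chiral); NCS trans, I cis, OH cis.
One of these lacks any improper symmetry element and so occurs as an enantiomeric pair, giving 5 + 1 = 6 stereoisomers in total.

6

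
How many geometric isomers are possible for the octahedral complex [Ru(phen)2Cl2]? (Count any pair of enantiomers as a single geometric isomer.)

Each phen is bidentate and must span two cis positions.
Working through the distinct placements yields 2 geometric isomers: Cl trans; Cl cis (chiral).

2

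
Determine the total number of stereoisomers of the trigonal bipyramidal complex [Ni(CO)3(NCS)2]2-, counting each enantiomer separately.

In a trigonal bipyramid the two axial positions differ from the three equatorial ones.
The distinct arrangements are (3 in all): NCS both equatorial; NCS one axial, one equatorial; NCS both axial.
Each arrangement has an internal mirror plane or centre of symmetry, so none is chiral.

3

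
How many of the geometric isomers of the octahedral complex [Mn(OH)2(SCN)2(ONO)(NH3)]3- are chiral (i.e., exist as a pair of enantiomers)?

2

The six octahedral sites form three mutually perpendicular trans pairs.
The distinct arrangements are (6 in all): OH cis, SCN trans; OH cis, SCN cis (3 arrangements, 2 chiral); OH trans, SCN trans; OH trans, SCN cis.
Of these, 2 lack any improper symmetry element and so occur as enantiomeric pairs, giving 6 + 2 = 8 stereoisomers in total.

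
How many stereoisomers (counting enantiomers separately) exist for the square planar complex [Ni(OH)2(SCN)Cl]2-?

A square has two trans pairs of vertices; adjacent vertices are cis.
Working through the distinct placements yields 2 geometric isomers: OH cis; OH trans.
Each arrangement has an internal mirror plane or centre of symmetry, so none is chiral.

2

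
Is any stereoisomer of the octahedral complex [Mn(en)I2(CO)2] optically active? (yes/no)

Each en is bidentate and must span two cis positions.
There are 3 geometric isomers: I cis, CO trans; I cis, CO cis (chiral); I trans, CO cis.
One of these lacks any improper symmetry element and so occurs as an enantiomeric pair, giving 3 + 1 = 4 stereoisomers in total.

yes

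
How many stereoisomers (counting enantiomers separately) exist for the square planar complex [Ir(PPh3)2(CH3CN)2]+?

2

In a square planar complex each vertex has one trans partner and two cis neighbours.
Working through the distinct placements yields 2 geometric isomers: PPh3 cis; PPh3 trans.
Each arrangement has an internal mirror plane or centre of symmetry, so none is chiral.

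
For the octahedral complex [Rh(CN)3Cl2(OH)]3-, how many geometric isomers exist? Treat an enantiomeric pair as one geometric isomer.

3

An octahedron has six vertices in three trans pairs; every non-trans pair is cis.
Systematic placement gives 3 geometric isomers: CN mer, Cl cis; CN mer, Cl trans; CN fac, Cl cis.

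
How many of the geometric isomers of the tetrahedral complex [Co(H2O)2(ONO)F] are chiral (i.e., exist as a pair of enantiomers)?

In a tetrahedral complex all four positions are equivalent and every pair of ligands is adjacent — there is no cis/trans distinction.
Only one geometric arrangement is possible.

0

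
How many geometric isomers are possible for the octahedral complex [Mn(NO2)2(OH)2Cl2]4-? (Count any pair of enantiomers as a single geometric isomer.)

5

The six octahedral sites form three mutually perpendicular trans pairs.
There are 5 geometric isomers: NO2 trans, OH trans, Cl trans; NO2 cis, OH cis, Cl trans; NO2 cis, OH trans, Cl cis; NO2 cis, OH cis, Cl cis (chiral); NO2 trans, OH cis, Cl cis.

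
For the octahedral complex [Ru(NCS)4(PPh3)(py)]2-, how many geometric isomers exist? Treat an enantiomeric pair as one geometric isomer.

2

There are 2 geometric isomers: PPh3 and py mutually trans; PPh3 and py mutually cis.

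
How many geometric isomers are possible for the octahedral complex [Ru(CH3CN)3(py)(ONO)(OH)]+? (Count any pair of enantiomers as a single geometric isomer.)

Systematic placement gives 4 geometric isomers: CH3CN mer (3 arrangements); CH3CN fac (chiral).

4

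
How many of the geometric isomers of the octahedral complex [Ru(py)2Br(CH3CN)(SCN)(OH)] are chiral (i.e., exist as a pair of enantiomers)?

An octahedron has six vertices in three trans pairs; every non-trans pair is cis.
Systematic enumeration (placing each ligand type in turn and discarding arrangements equivalent by rotation or reflection) gives 9 geometric isomers.
Of these, 6 lack any improper symmetry element and so occur as enantiomeric pairs, giving 9 + 6 = 15 stereoisomers in total.

6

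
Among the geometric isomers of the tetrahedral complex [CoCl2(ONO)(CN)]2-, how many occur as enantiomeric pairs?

In a tetrahedral complex all four positions are equivalent and every pair of ligands is adjacent — there is no cis/trans distinction.
Only one geometric arrangement is possible.

0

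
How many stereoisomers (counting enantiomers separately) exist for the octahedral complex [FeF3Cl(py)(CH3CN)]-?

5

An octahedron has six vertices in three trans pairs; every non-trans pair is cis.
There are 4 geometric isomers: F mer (3 arrangements); F fac (chiral).
One of these lacks any improper symmetry element and so occurs as an enantiomeric pair, giving 4 + 1 = 5 stereoisomers in total.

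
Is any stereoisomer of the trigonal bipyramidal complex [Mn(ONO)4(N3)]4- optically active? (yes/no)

no

A trigonal bipyramid has two axial and three equatorial sites, which are chemically inequivalent.
Working through the distinct placements yields 2 geometric isomers: N3 axial; N3 equatorial.
Each arrangement has an internal mirror plane or centre of symmetry, so none is chiral.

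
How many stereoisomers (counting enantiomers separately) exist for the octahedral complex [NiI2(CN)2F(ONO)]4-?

In an octahedral complex each vertex has one trans partner and four cis neighbours.
Systematic placement gives 6 geometric isomers: I cis, CN trans; I trans, CN trans; I cis, CN cis (3 arrangements, 2 chiral); I trans, CN cis.
Of these, 2 lack any improper symmetry element and so occur as enantiomeric pairs, giving 6 + 2 = 8 stereoisomers in total.

8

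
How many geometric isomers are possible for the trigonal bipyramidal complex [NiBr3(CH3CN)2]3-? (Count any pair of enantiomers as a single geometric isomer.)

3

The distinct arrangements are (3 in all): CH3CN both equatorial; CH3CN one axial, one equatorial; CH3CN both axial.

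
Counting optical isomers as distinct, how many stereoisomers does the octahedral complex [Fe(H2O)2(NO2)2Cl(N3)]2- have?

The six octahedral sites form three mutually perpendicular trans pairs.
There are 6 geometric isomers: H2O cis, NO2 trans; H2O cis, NO2 cis (3 arrangements, 2 chiral); H2O trans, NO2 trans; H2O trans, NO2 cis.
Of these, 2 lack any improper symmetry element and so occur as enantiomeric pairs, giving 6 + 2 = 8 stereoisomers in total.

8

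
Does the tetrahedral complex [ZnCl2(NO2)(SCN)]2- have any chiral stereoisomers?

All four vertices of a tetrahedron are equivalent and mutually adjacent, so cis/trans isomerism cannot arise.
Only one geometric arrangement is possible.

no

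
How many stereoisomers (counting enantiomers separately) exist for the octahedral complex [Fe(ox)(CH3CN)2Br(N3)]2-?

The six octahedral sites form three mutually perpendicular trans pairs.
Each ox is bidentate and must span two cis positions.
Working through the distinct placements yields 4 geometric isomers: CH3CN cis (3 arrangements, 2 chiral); CH3CN trans.
Of these, 2 lack any improper symmetry element and so occur as enantiomeric pairs, giving 4 + 2 = 6 stereoisomers in total.

6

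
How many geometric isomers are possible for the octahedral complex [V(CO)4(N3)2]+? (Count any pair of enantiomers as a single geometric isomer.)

2

The six octahedral sites form three mutually perpendicular trans pairs.
Systematic placement gives 2 geometric isomers: N3 trans; N3 cis.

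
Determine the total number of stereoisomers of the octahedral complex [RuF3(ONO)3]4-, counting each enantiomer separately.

In an octahedral complex each vertex has one trans partner and four cis neighbours.
Working through the distinct placements yields 2 geometric isomers: F mer; F fac.
Each arrangement has an internal mirror plane or centre of symmetry, so none is chiral.

2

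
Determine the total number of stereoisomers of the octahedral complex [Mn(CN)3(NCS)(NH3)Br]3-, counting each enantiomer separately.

5

The distinct arrangements are (4 in all): CN mer (3 arrangements); CN fac (chiral).
One of these lacks any improper symmetry element and so occurs as an enantiomeric pair, giving 4 + 1 = 5 stereoisomers in total.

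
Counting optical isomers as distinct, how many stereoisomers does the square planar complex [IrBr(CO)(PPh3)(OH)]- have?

In a square planar complex each vertex has one trans partner and two cis neighbours.
The distinct arrangements are (3 in all): (Br/OH trans, CO/PPh3 trans); (Br/PPh3 trans, CO/OH trans); (Br/CO trans, OH/PPh3 trans).
Each arrangement has an internal mirror plane or centre of symmetry, so none is chiral.

3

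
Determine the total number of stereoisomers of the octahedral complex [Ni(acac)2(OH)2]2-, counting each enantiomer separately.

3

The six octahedral sites form three mutually perpendicular trans pairs.
Each acac is bidentate and must span two cis positions.
There are 2 geometric isomers: OH trans; OH cis (chiral).
One of these lacks any improper symmetry element and so occurs as an enantiomeric pair, giving 2 + 1 = 3 stereoisomers in total.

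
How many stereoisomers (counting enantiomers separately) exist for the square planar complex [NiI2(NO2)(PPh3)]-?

2

Systematic placement gives 2 geometric isomers: I cis; I trans.
Each arrangement has an internal mirror plane or centre of symmetry, so none is chiral.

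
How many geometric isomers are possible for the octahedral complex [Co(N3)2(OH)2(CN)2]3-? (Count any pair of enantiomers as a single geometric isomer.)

5

The distinct arrangements are (5 in all): N3 trans, OH trans, CN trans; N3 cis, OH cis, CN trans; N3 cis, OH trans, CN cis; N3 cis, OH cis, CN cis (chiral); N3 trans, OH cis, CN cis.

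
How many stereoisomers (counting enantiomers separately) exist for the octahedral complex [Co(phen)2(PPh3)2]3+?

The six octahedral sites form three mutually perpendicular trans pairs.
Each phen is bidentate and must span two cis positions.
Systematic placement gives 2 geometric isomers: PPh3 trans; PPh3 cis (chiral).
One of these lacks any improper symmetry element and so occurs as an enantiomeric pair, giving 2 + 1 = 3 stereoisomers in total.

3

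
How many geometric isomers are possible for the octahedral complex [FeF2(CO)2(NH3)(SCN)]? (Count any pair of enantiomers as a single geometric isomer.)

In an octahedral complex each vertex has one trans partner and four cis neighbours.
Working through the distinct placements yields 6 geometric isomers: F trans, CO trans; F cis, CO trans; F cis, CO cis (3 arrangements, 2 chiral); F trans, CO cis.

6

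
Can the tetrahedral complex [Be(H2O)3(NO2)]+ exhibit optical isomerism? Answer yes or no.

In a tetrahedral complex all four positions are equivalent and every pair of ligands is adjacent — there is no cis/trans distinction.
Only one geometric arrangement is possible.

no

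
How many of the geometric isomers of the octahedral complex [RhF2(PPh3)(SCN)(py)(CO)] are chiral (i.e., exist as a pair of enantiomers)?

The six octahedral sites form three mutually perpendicular trans pairs.
Systematic enumeration (placing each ligand type in turn and discarding arrangements equivalent by rotation or reflection) gives 9 geometric isomers.
Of these, 6 lack any improper symmetry element and so occur as enantiomeric pairs, giving 9 + 6 = 15 stereoisomers in total.

6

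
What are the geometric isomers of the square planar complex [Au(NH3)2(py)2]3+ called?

cis and trans

In a square planar complex each vertex has one trans partner and two cis neighbours.
Working through the distinct placements yields 2 geometric isomers: NH3 cis; NH3 trans.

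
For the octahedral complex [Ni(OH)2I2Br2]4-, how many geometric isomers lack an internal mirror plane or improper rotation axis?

1

In an octahedral complex each vertex has one trans partner and four cis neighbours.
The distinct arrangements are (5 in all): OH trans, I trans, Br trans; OH cis, I cis, Br trans; OH trans, I cis, Br cis; OH cis, I cis, Br cis (chiral); OH cis, I trans, Br cis.
One of these lacks any improper symmetry element and so occurs as an enantiomeric pair, giving 5 + 1 = 6 stereoisomers in total.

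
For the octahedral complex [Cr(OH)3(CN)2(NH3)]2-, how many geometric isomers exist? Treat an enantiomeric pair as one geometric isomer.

An octahedron has six vertices in three trans pairs; every non-trans pair is cis.
The distinct arrangements are (3 in all): OH mer, CN trans; OH mer, CN cis; OH fac, CN cis.

3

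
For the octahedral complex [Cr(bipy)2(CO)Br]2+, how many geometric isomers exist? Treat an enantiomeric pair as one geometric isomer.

Each bipy is bidentate and must span two cis positions.
Systematic placement gives 2 geometric isomers: CO and Br mutually trans; CO and Br mutually cis (chiral).

2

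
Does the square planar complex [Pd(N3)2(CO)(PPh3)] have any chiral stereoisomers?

no

In a square planar complex each vertex has one trans partner and two cis neighbours.
Working through the distinct placements yields 2 geometric isomers: N3 cis; N3 trans.
Each arrangement has an internal mirror plane or centre of symmetry, so none is chiral.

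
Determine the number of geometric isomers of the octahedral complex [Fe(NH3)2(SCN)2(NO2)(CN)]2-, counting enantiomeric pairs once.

The six octahedral sites form three mutually perpendicular trans pairs.
Working through the distinct placements yields 6 geometric isomers: NH3 cis, SCN trans; NH3 cis, SCN cis (3 arrangements, 2 chiral); NH3 trans, SCN trans; NH3 trans, SCN cis.

6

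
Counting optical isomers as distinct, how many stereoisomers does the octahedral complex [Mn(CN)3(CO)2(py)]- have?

Systematic placement gives 3 geometric isomers: CN mer, CO cis; CN mer, CO trans; CN fac, CO cis.
Each arrangement has an internal mirror plane or centre of symmetry, so none is chiral.

3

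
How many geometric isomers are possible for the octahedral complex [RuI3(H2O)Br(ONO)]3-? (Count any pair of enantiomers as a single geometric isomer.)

An octahedron has six vertices in three trans pairs; every non-trans pair is cis.
Systematic placement gives 4 geometric isomers: I mer (3 arrangements); I fac (chiral).

4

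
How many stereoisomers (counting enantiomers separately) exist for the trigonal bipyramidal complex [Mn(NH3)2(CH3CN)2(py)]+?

A trigonal bipyramid has two axial and three equatorial sites, which are chemically inequivalent.
Systematic enumeration (placing each ligand type in turn and discarding arrangements equivalent by rotation or reflection) gives 5 geometric isomers.
One of these lacks any improper symmetry element and so occurs as an enantiomeric pair, giving 5 + 1 = 6 stereoisomers in total.

6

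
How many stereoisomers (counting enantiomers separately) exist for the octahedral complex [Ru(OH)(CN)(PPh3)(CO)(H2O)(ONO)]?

In an octahedral complex each vertex has one trans partner and four cis neighbours.
Systematic enumeration (placing each ligand type in turn and discarding arrangements equivalent by rotation or reflection) gives 15 geometric isomers.
Of these, 15 lack any improper symmetry element and so occur as enantiomeric pairs, giving 15 + 15 = 30 stereoisomers in total.

30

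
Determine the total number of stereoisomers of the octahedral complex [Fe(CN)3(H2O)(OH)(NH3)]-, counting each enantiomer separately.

An octahedron has six vertices in three trans pairs; every non-trans pair is cis.
Systematic placement gives 4 geometric isomers: CN mer (3 arrangements); CN fac (chiral).
One of these lacks any improper symmetry element and so occurs as an enantiomeric pair, giving 4 + 1 = 5 stereoisomers in total.

5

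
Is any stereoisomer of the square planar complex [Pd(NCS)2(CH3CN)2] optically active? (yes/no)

A square has two trans pairs of vertices; adjacent vertices are cis.
There are 2 geometric isomers: NCS cis; NCS trans.
Each arrangement has an internal mirror plane or centre of symmetry, so none is chiral.

no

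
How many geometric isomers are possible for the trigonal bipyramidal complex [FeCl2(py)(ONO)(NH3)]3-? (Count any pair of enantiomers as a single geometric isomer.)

In a trigonal bipyramid the two axial positions differ from the three equatorial ones.
Placing the ligands in turn and identifying arrangements related by rotation or reflection leaves 7 distinct geometric isomers.

7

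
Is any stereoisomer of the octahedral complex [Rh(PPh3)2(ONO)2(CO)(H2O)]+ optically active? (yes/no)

The six octahedral sites form three mutually perpendicular trans pairs.
Systematic placement gives 6 geometric isomers: PPh3 trans, ONO trans; PPh3 cis, ONO cis (3 arrangements, 2 chiral); PPh3 trans, ONO cis; PPh3 cis, ONO trans.
Of these, 2 lack any improper symmetry element and so occur as enantiomeric pairs, giving 6 + 2 = 8 stereoisomers in total.

yes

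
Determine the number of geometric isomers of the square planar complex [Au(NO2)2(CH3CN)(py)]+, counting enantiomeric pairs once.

In a square planar complex each vertex has one trans partner and two cis neighbours.
The distinct arrangements are (2 in all): NO2 cis; NO2 trans.

2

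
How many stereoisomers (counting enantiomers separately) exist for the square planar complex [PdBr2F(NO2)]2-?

2

A square has two trans pairs of vertices; adjacent vertices are cis.
Systematic placement gives 2 geometric isomers: Br cis; Br trans.
Each arrangement has an internal mirror plane or centre of symmetry, so none is chiral.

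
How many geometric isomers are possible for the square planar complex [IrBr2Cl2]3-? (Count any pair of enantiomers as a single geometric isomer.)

A square has two trans pairs of vertices; adjacent vertices are cis.
There are 2 geometric isomers: Br cis; Br trans.

2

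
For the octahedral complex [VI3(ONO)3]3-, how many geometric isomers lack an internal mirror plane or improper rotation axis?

0

An octahedron has six vertices in three trans pairs; every non-trans pair is cis.
Systematic placement gives 2 geometric isomers: I mer; I fac.
Each arrangement has an internal mirror plane or centre of symmetry, so none is chiral.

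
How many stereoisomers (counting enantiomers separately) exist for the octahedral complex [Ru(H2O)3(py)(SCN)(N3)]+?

5

The distinct arrangements are (4 in all): H2O mer (3 arrangements); H2O fac (chiral).
One of these lacks any improper symmetry element and so occurs as an enantiomeric pair, giving 4 + 1 = 5 stereoisomers in total.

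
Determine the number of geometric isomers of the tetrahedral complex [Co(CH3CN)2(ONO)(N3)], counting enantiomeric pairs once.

1

In a tetrahedral complex all four positions are equivalent and every pair of ligands is adjacent — there is no cis/trans distinction.
Only one geometric arrangement is possible.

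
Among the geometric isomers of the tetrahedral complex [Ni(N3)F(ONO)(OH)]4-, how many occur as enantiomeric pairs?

1

Only one geometric arrangement is possible; it has no improper symmetry element, so it exists as a pair of enantiomers (2 stereoisomers).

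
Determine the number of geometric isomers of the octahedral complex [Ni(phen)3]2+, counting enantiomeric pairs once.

The six octahedral sites form three mutually perpendicular trans pairs.
Each phen is bidentate and must span two cis positions.
Only one geometric arrangement is possible; it has no improper symmetry element, so it exists as a pair of enantiomers (2 stereoisomers).

1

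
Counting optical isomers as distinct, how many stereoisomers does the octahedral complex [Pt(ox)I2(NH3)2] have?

An octahedron has six vertices in three trans pairs; every non-trans pair is cis.
Each ox is bidentate and must span two cis positions.
There are 3 geometric isomers: I trans, NH3 cis; I cis, NH3 cis (chiral); I cis, NH3 trans.
One of these lacks any improper symmetry element and so occurs as an enantiomeric pair, giving 3 + 1 = 4 stereoisomers in total.

4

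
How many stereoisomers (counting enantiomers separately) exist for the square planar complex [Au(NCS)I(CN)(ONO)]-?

Working through the distinct placements yields 3 geometric isomers: (CN/NCS trans, I/ONO trans); (CN/ONO trans, I/NCS trans); (CN/I trans, NCS/ONO trans).
Each arrangement has an internal mirror plane or centre of symmetry, so none is chiral.

3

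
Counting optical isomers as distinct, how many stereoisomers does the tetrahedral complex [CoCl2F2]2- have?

In a tetrahedral complex all four positions are equivalent and every pair of ligands is adjacent — there is no cis/trans distinction.
Only one geometric arrangement is possible.

1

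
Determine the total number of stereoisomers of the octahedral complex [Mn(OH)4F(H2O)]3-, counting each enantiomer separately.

In an octahedral complex each vertex has one trans partner and four cis neighbours.
The distinct arrangements are (2 in all): F and H2O mutually trans; F and H2O mutually cis.
Each arrangement has an internal mirror plane or centre of symmetry, so none is chiral.

2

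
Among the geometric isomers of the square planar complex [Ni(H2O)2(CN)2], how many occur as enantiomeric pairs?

0

In a square planar complex each vertex has one trans partner and two cis neighbours.
There are 2 geometric isomers: H2O cis; H2O trans.
Each arrangement has an internal mirror plane or centre of symmetry, so none is chiral.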